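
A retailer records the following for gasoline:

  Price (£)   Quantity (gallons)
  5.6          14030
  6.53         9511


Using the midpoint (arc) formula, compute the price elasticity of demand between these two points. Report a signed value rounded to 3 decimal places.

-2.504

%ΔQ = (9511 − 14030) / [(14030 + 9511)/2] = -4519/11770.5 = -0.383925…
%ΔP = (6.53 − 5.6) / [(5.6 + 6.53)/2] = 0.93/6.065 = 0.153338…
Arc Ed = %ΔQ / %ΔP = (-4519/11770.5) / (0.93/6.065) = -2.50377…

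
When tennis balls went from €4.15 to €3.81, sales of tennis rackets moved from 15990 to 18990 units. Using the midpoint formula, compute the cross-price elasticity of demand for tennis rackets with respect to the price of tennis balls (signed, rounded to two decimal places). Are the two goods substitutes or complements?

-2.01; complements

%ΔQ_{tennis rackets} = (18990 − 15990)/avg = 3000/17490 = 0.171526…
%ΔP_{tennis balls} = (3.81 − 4.15)/avg = -0.34/3.98 = -0.085427…
E_cross = (3000/17490) / (-0.34/3.98) = -2.0078…
E_cross < 0 ⇒ the goods are complements.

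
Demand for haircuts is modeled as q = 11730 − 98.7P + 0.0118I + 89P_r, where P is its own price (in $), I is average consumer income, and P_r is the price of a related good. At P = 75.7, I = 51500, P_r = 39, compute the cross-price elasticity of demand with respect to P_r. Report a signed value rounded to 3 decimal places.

0.416

At the given values, q = 11730 − 98.7(75.7) + 0.0118(51500) + 89(39) = 8337.11.
∂q/∂P_r = 89.
E = (89) × (39/8337.11) = 0.41633…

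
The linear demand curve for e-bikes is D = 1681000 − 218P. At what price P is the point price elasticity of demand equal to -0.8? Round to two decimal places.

3427.12

Ed = −218P/(1681000 − 218P). Set this equal to -0.8:
218P = 0.8·(1681000 − 218P) ⇒ 218P(1 + 0.8) = 0.8·1681000
P = 0.8·1681000 / (218·1.8) = 3427.1151…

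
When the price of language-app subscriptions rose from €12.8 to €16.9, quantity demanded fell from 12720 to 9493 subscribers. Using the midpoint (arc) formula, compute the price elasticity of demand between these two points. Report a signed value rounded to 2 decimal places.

-1.05

%ΔQ = (9493 − 12720) / [(12720 + 9493)/2] = -3227/11106.5 = -0.290550…
%ΔP = (16.9 − 12.8) / [(12.8 + 16.9)/2] = 4.1/14.85 = 0.276094…
Arc Ed = %ΔQ / %ΔP = (-3227/11106.5) / (4.1/14.85) = -1.0523…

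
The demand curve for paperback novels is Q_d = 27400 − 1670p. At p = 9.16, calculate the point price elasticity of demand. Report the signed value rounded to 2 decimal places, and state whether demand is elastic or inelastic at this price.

dQ_d/dp = −1670. At p = 9.16, Q_d = 27400 − 1670(9.16) = 12102.8.
Ed = (dQ_d/dp)·(p/Q_d) = −1670 × (9.16/12102.8) = -1.2639…
|Ed| = 1.26 > 1, so demand is elastic.

-1.26; elastic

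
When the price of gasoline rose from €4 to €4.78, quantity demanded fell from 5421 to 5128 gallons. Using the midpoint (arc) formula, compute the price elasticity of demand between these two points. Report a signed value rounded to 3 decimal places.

-0.313

%ΔQ = (5128 − 5421) / [(5421 + 5128)/2] = -293/5274.5 = -0.055550…
%ΔP = (4.78 − 4) / [(4 + 4.78)/2] = 0.78/4.39 = 0.177676…
Arc Ed = %ΔQ / %ΔP = (-293/5274.5) / (0.78/4.39) = -0.31264…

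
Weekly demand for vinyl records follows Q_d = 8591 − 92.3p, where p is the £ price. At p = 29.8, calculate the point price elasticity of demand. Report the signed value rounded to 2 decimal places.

-0.47

dQ_d/dp = −92.3. At p = 29.8, Q_d = 8591 − 92.3(29.8) = 5840.46.
Ed = (dQ_d/dp)·(p/Q_d) = −92.3 × (29.8/5840.46) = -0.4709…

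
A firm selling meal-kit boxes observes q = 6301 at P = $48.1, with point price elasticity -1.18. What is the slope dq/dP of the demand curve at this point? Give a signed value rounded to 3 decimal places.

-154.578

Ed = (dq/dP)·(P/q) ⇒ dq/dP = Ed·q/P = (-1.18)·6301/48.1 = -154.57754…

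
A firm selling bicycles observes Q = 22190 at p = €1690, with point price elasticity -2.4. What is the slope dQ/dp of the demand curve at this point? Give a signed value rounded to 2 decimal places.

Ed = (dQ/dp)·(p/Q) ⇒ dQ/dp = Ed·Q/p = (-2.4)·22190/1690 = -31.5124…

-31.51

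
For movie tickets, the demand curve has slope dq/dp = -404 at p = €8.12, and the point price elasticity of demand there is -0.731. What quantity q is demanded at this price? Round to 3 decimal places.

Ed = (dq/dp)·(p/q) ⇒ q = (dq/dp)·p/Ed = (-404)·8.12/(-0.731) = 4487.66073…

4487.661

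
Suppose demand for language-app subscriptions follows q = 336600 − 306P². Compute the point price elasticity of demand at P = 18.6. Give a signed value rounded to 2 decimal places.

-0.92

dq/dP = −2·306·P = -11383.2. At P = 18.6, q = 230736.24.
Ed = (dq/dP)·(P/q) = (-11383.2) × (18.6/230736.24) = -0.9176…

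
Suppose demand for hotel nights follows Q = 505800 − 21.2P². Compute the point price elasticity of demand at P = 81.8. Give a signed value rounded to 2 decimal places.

dQ/dP = −2·21.2·P = -3468.32. At P = 81.8, Q = 363945.712.
Ed = (dQ/dP)·(P/Q) = (-3468.32) × (81.8/363945.712) = -0.7795…

-0.78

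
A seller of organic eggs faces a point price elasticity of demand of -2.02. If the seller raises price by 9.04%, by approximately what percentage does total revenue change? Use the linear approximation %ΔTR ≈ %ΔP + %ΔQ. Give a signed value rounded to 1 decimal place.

%ΔQ ≈ Ed × %ΔP = (-2.02) × (+9.04%) = -18.2608%
%ΔTR ≈ %ΔP + %ΔQ = (+9.04%) + (-18.2608%) = -9.2208%

-9.2%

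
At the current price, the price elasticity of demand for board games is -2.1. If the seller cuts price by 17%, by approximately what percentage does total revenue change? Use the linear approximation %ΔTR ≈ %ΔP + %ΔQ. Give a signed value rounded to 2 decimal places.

+18.70%

%ΔQ ≈ Ed × %ΔP = (-2.1) × (-17%) = +35.7000%
%ΔTR ≈ %ΔP + %ΔQ = (-17%) + (+35.7000%) = +18.7000%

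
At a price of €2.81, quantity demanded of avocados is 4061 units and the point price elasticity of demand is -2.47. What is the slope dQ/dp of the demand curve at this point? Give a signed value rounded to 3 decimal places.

-3569.633

Ed = (dQ/dp)·(p/Q) ⇒ dQ/dp = Ed·Q/p = (-2.47)·4061/2.81 = -3569.63345…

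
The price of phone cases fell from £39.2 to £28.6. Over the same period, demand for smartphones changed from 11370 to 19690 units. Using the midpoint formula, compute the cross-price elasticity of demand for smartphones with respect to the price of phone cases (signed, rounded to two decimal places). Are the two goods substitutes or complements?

-1.71; complements

%ΔQ_{smartphones} = (19690 − 11370)/avg = 8320/15530 = 0.535737…
%ΔP_{phone cases} = (28.6 − 39.2)/avg = -10.6/33.9 = -0.312684…
E_cross = (8320/15530) / (-10.6/33.9) = -1.7133…
E_cross < 0 ⇒ the goods are complements.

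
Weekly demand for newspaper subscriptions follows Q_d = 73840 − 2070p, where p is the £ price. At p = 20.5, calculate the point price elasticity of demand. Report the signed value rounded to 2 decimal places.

dQ_d/dp = −2070. At p = 20.5, Q_d = 73840 − 2070(20.5) = 31405.
Ed = (dQ_d/dp)·(p/Q_d) = −2070 × (20.5/31405) = -1.3512…

-1.35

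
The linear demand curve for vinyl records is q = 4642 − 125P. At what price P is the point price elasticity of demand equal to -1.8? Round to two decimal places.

Ed = −125P/(4642 − 125P). Set this equal to -1.8:
125P = 1.8·(4642 − 125P) ⇒ 125P(1 + 1.8) = 1.8·4642
P = 1.8·4642 / (125·2.8) = 23.8731…

23.87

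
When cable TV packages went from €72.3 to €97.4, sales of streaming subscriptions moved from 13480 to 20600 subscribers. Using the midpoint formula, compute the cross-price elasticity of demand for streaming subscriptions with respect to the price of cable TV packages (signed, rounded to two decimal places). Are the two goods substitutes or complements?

%ΔQ_{streaming subscriptions} = (20600 − 13480)/avg = 7120/17040 = 0.417840…
%ΔP_{cable TV packages} = (97.4 − 72.3)/avg = 25.1/84.85 = 0.295816…
E_cross = (7120/17040) / (25.1/84.85) = 1.4125…
E_cross > 0 ⇒ the goods are substitutes.

1.41; substitutes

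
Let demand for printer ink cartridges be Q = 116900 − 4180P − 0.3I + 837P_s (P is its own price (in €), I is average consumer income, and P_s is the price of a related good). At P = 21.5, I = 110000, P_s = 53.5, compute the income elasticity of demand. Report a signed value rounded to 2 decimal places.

-0.85

At the given values, Q = 116900 − 4180(21.5) − 0.3(110000) + 837(53.5) = 38809.5.
∂Q/∂I = -0.3.
E = (-0.3) × (110000/38809.5) = -0.8503…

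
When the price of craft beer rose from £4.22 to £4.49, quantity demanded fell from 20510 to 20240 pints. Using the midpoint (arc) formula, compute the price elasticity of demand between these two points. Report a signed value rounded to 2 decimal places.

-0.21

%ΔQ = (20240 − 20510) / [(20510 + 20240)/2] = -270/20375 = -0.013251…
%ΔP = (4.49 − 4.22) / [(4.22 + 4.49)/2] = 0.27/4.355 = 0.061997…
Arc Ed = %ΔQ / %ΔP = (-270/20375) / (0.27/4.355) = -0.2137…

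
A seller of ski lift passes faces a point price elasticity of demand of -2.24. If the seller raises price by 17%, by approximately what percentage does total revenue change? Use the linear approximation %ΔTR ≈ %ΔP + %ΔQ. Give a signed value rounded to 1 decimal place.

-21.1%

%ΔQ ≈ Ed × %ΔP = (-2.24) × (+17%) = -38.0800%
%ΔTR ≈ %ΔP + %ΔQ = (+17%) + (-38.0800%) = -21.0800%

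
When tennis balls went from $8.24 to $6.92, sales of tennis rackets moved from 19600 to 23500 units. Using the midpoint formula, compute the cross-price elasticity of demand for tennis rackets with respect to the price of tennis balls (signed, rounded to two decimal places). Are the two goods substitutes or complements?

%ΔQ_{tennis rackets} = (23500 − 19600)/avg = 3900/21550 = 0.180974…
%ΔP_{tennis balls} = (6.92 − 8.24)/avg = -1.32/7.58 = -0.174142…
E_cross = (3900/21550) / (-1.32/7.58) = -1.0392…
E_cross < 0 ⇒ the goods are complements.

-1.04; complements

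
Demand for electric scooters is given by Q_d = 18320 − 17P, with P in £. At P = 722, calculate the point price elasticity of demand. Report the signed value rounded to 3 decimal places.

-2.030

dQ_d/dP = −17. At P = 722, Q_d = 18320 − 17(722) = 6046.
Ed = (dQ_d/dP)·(P/Q_d) = −17 × (722/6046) = -2.03010…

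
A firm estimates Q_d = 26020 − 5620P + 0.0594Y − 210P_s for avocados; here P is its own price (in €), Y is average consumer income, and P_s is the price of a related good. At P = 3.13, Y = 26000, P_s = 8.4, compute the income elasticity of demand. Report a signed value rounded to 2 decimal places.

0.19

At the given values, Q_d = 26020 − 5620(3.13) + 0.0594(26000) − 210(8.4) = 8209.8.
∂Q_d/∂Y = 0.0594.
E = (0.0594) × (26000/8209.8) = 0.1881…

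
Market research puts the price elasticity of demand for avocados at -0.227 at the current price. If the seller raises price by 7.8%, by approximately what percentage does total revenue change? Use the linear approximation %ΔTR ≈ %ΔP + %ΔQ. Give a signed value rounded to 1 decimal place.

%ΔQ ≈ Ed × %ΔP = (-0.227) × (+7.8%) = -1.7706%
%ΔTR ≈ %ΔP + %ΔQ = (+7.8%) + (-1.7706%) = +6.0294%

+6.0%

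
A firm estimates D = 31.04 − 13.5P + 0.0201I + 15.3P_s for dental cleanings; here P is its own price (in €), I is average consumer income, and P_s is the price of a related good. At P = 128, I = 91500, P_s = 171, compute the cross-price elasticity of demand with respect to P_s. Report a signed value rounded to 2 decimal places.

At the given values, D = 31.04 − 13.5(128) + 0.0201(91500) + 15.3(171) = 2758.49.
∂D/∂P_s = 15.3.
E = (15.3) × (171/2758.49) = 0.9484…

0.95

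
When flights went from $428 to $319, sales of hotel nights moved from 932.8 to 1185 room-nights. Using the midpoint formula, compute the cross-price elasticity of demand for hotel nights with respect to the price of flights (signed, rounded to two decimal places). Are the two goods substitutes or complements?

%ΔQ_{hotel nights} = (1185 − 932.8)/avg = 252.2/1058.9 = 0.238171…
%ΔP_{flights} = (319 − 428)/avg = -109/373.5 = -0.291834…
E_cross = (252.2/1058.9) / (-109/373.5) = -0.8161…
E_cross < 0 ⇒ the goods are complements.

-0.82; complements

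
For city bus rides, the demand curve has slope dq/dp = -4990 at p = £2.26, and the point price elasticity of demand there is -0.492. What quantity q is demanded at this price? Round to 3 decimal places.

Ed = (dq/dp)·(p/q) ⇒ q = (dq/dp)·p/Ed = (-4990)·2.26/(-0.492) = 22921.54471…

22921.545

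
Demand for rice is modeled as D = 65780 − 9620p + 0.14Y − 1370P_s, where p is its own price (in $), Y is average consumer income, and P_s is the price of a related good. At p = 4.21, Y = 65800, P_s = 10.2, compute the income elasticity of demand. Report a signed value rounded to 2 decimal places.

At the given values, D = 65780 − 9620(4.21) + 0.14(65800) − 1370(10.2) = 20517.8.
∂D/∂Y = 0.14.
E = (0.14) × (65800/20517.8) = 0.4489…

0.45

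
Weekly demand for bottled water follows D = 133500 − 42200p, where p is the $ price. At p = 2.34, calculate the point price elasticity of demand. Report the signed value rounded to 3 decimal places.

dD/dp = −42200. At p = 2.34, D = 133500 − 42200(2.34) = 34752.
Ed = (dD/dp)·(p/D) = −42200 × (2.34/34752) = -2.84150…

-2.842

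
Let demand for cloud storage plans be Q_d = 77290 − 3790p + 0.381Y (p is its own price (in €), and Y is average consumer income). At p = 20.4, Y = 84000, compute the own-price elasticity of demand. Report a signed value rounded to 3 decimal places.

-2.418

At the given values, Q_d = 77290 − 3790(20.4) + 0.381(84000) = 31978.
∂Q_d/∂p = −3790.
E = (-3790) × (20.4/31978) = -2.41778…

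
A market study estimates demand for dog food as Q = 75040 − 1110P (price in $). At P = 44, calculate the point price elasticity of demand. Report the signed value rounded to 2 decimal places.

dQ/dP = −1110. At P = 44, Q = 75040 − 1110(44) = 26200.
Ed = (dQ/dP)·(P/Q) = −1110 × (44/26200) = -1.8641…

-1.86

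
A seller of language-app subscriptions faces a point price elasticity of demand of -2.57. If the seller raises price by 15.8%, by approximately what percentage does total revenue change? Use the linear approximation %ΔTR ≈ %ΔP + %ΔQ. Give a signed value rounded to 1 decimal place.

-24.8%

%ΔQ ≈ Ed × %ΔP = (-2.57) × (+15.8%) = -40.6060%
%ΔTR ≈ %ΔP + %ΔQ = (+15.8%) + (-40.6060%) = -24.8060%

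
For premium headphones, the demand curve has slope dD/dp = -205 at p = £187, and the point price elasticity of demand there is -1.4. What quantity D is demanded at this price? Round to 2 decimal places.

Ed = (dD/dp)·(p/D) ⇒ D = (dD/dp)·p/Ed = (-205)·187/(-1.4) = 27382.1428…

27382.14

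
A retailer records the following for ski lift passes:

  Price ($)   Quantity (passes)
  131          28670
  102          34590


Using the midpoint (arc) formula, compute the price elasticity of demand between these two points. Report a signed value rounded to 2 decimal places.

%ΔQ = (34590 − 28670) / [(28670 + 34590)/2] = 5920/31630 = 0.187164…
%ΔP = (102 − 131) / [(131 + 102)/2] = -29/116.5 = -0.248927…
Arc Ed = %ΔQ / %ΔP = (5920/31630) / (-29/116.5) = -0.7518…

-0.75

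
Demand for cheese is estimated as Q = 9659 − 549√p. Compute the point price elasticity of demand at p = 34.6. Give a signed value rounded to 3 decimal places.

-0.251

dQ/dp = −549/(2√p) = -46.6664. At p = 34.6, Q = 6429.69.
Ed = (dQ/dp)·(p/Q) = (-46.6664) × (34.6/6429.69) = -0.25112…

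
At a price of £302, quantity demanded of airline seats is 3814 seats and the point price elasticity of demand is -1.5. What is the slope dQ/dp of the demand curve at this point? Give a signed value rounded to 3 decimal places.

-18.944

Ed = (dQ/dp)·(p/Q) ⇒ dQ/dp = Ed·Q/p = (-1.5)·3814/302 = -18.94370…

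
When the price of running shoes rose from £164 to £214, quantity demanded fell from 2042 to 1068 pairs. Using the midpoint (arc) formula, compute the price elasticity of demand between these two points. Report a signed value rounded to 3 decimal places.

%ΔQ = (1068 − 2042) / [(2042 + 1068)/2] = -974/1555 = -0.626366…
%ΔP = (214 − 164) / [(164 + 214)/2] = 50/189 = 0.264550…
Arc Ed = %ΔQ / %ΔP = (-974/1555) / (50/189) = -2.36766…

-2.368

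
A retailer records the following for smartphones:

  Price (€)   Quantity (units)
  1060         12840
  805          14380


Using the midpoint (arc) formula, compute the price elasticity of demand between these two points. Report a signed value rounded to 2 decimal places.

-0.41

%ΔQ = (14380 − 12840) / [(12840 + 14380)/2] = 1540/13610 = 0.113152…
%ΔP = (805 − 1060) / [(1060 + 805)/2] = -255/932.5 = -0.273458…
Arc Ed = %ΔQ / %ΔP = (1540/13610) / (-255/932.5) = -0.4137…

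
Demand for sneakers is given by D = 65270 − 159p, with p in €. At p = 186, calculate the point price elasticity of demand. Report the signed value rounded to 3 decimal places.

dD/dp = −159. At p = 186, D = 65270 − 159(186) = 35696.
Ed = (dD/dp)·(p/D) = −159 × (186/35696) = -0.82849…

-0.828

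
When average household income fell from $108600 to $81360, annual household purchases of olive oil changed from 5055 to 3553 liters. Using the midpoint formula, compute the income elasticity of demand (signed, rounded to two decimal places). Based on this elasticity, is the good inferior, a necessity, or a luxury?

1.22; luxury

%ΔQ = (3553 − 5055)/[( 5055 + 3553)/2] = -1502/4304 = -0.348977…
%ΔIncome = (81360 − 108600)/[( 108600 + 81360)/2] = -27240/94980 = -0.286797…
E_income = (-1502/4304) / (-27240/94980) = 1.2168…
E_income > 1 ⇒ normal good, luxury.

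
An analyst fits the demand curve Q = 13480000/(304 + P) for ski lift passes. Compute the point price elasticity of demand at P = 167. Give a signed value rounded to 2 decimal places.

dQ/dP = −13480000/(304 + P)² = -60.7642. At P = 167, Q = 28620.
Ed = (dQ/dP)·(P/Q) = (-60.7642) × (167/28620) = -0.3545…

-0.35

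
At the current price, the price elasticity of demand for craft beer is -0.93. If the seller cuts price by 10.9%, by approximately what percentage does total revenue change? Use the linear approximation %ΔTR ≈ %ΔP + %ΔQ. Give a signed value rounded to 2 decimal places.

%ΔQ ≈ Ed × %ΔP = (-0.93) × (-10.9%) = +10.1370%
%ΔTR ≈ %ΔP + %ΔQ = (-10.9%) + (+10.1370%) = -0.7630%

-0.76%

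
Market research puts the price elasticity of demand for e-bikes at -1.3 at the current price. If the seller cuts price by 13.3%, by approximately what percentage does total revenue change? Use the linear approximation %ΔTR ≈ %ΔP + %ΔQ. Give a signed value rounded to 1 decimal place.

%ΔQ ≈ Ed × %ΔP = (-1.3) × (-13.3%) = +17.2900%
%ΔTR ≈ %ΔP + %ΔQ = (-13.3%) + (+17.2900%) = +3.9900%

+4.0%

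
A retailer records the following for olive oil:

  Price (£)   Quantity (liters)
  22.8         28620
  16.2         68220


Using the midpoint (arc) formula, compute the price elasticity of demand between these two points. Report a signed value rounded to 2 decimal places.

-2.42

%ΔQ = (68220 − 28620) / [(28620 + 68220)/2] = 39600/48420 = 0.817843…
%ΔP = (16.2 − 22.8) / [(22.8 + 16.2)/2] = -6.6/19.5 = -0.338461…
Arc Ed = %ΔQ / %ΔP = (39600/48420) / (-6.6/19.5) = -2.4163…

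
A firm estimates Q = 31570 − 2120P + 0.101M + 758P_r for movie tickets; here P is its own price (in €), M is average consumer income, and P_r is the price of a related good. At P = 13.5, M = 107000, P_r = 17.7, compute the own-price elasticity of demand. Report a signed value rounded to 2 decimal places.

-1.05

At the given values, Q = 31570 − 2120(13.5) + 0.101(107000) + 758(17.7) = 27173.6.
∂Q/∂P = −2120.
E = (-2120) × (13.5/27173.6) = -1.0532…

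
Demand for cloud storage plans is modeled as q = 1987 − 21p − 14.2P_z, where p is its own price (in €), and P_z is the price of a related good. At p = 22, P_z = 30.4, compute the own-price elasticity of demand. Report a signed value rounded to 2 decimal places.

-0.42

At the given values, q = 1987 − 21(22) − 14.2(30.4) = 1093.32.
∂q/∂p = −21.
E = (-21) × (22/1093.32) = -0.4225…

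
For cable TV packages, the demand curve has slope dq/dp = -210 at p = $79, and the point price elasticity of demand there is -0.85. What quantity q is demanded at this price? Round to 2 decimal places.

Ed = (dq/dp)·(p/q) ⇒ q = (dq/dp)·p/Ed = (-210)·79/(-0.85) = 19517.6470…

19517.65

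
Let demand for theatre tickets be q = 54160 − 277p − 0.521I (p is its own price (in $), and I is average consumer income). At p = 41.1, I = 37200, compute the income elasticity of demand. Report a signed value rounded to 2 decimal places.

-0.83

At the given values, q = 54160 − 277(41.1) − 0.521(37200) = 23394.1.
∂q/∂I = -0.521.
E = (-0.521) × (37200/23394.1) = -0.8284…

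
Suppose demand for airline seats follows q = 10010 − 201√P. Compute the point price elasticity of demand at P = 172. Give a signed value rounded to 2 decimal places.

dq/dP = −201/(2√P) = -7.66305. At P = 172, q = 7373.91.
Ed = (dq/dP)·(P/q) = (-7.66305) × (172/7373.91) = -0.1787…

-0.18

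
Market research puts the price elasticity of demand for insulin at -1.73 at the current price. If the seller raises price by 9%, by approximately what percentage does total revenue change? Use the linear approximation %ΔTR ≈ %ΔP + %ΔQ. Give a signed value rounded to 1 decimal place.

%ΔQ ≈ Ed × %ΔP = (-1.73) × (+9%) = -15.5700%
%ΔTR ≈ %ΔP + %ΔQ = (+9%) + (-15.5700%) = -6.5700%

-6.6%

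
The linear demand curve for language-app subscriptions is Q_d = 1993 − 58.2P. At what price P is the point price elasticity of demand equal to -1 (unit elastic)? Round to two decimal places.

Ed = −58.2P/(1993 − 58.2P). Set this equal to -1:
58.2P = 1·(1993 − 58.2P) ⇒ 58.2P(1 + 1) = 1·1993
P = 1·1993 / (58.2·2) = 17.1219…

17.12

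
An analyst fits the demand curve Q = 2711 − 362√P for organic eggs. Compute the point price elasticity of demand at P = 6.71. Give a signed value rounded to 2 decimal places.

dQ/dP = −362/(2√P) = -69.8743. At P = 6.71, Q = 1773.29.
Ed = (dQ/dP)·(P/Q) = (-69.8743) × (6.71/1773.29) = -0.2643…

-0.26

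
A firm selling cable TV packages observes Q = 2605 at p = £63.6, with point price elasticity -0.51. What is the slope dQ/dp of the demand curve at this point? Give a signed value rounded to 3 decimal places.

-20.889

Ed = (dQ/dp)·(p/Q) ⇒ dQ/dp = Ed·Q/p = (-0.51)·2605/63.6 = -20.88915…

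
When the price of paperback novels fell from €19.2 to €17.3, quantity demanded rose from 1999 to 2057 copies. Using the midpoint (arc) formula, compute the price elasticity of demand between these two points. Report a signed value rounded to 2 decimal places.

%ΔQ = (2057 − 1999) / [(1999 + 2057)/2] = 58/2028 = 0.028599…
%ΔP = (17.3 − 19.2) / [(19.2 + 17.3)/2] = -1.9/18.25 = -0.104109…
Arc Ed = %ΔQ / %ΔP = (58/2028) / (-1.9/18.25) = -0.2747…

-0.27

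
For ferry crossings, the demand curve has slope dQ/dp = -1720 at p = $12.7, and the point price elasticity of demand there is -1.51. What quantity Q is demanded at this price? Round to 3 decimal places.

14466.225

Ed = (dQ/dp)·(p/Q) ⇒ Q = (dQ/dp)·p/Ed = (-1720)·12.7/(-1.51) = 14466.22516…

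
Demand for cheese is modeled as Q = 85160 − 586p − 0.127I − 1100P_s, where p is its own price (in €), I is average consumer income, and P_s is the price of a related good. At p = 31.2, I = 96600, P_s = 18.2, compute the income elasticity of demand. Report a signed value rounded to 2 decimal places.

-0.35

At the given values, Q = 85160 − 586(31.2) − 0.127(96600) − 1100(18.2) = 34588.6.
∂Q/∂I = -0.127.
E = (-0.127) × (96600/34588.6) = -0.3546…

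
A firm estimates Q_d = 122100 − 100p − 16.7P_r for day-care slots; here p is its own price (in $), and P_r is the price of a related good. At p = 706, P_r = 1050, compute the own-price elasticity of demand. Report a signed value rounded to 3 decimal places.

At the given values, Q_d = 122100 − 100(706) − 16.7(1050) = 33965.
∂Q_d/∂p = −100.
E = (-100) × (706/33965) = -2.07861…

-2.079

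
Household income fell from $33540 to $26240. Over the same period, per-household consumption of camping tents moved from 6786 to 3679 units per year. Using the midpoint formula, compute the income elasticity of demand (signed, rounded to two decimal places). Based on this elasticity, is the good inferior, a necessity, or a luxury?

%ΔQ = (3679 − 6786)/[( 6786 + 3679)/2] = -3107/5232.5 = -0.593788…
%ΔIncome = (26240 − 33540)/[( 33540 + 26240)/2] = -7300/29890 = -0.244228…
E_income = (-3107/5232.5) / (-7300/29890) = 2.4312…
E_income > 1 ⇒ normal good, luxury.

2.43; luxury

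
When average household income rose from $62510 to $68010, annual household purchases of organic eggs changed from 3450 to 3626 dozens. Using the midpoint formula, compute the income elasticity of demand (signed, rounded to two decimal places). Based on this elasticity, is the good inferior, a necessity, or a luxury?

0.59; necessity

%ΔQ = (3626 − 3450)/[( 3450 + 3626)/2] = 176/3538 = 0.049745…
%ΔIncome = (68010 − 62510)/[( 62510 + 68010)/2] = 5500/65260 = 0.084278…
E_income = (176/3538) / (5500/65260) = 0.5902…
0 < E_income < 1 ⇒ normal good, necessity.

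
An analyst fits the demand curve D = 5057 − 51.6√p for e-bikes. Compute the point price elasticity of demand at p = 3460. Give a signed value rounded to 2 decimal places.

-0.75

dD/dp = −51.6/(2√p) = -0.438613. At p = 3460, D = 2021.8.
Ed = (dD/dp)·(p/D) = (-0.438613) × (3460/2021.8) = -0.7506…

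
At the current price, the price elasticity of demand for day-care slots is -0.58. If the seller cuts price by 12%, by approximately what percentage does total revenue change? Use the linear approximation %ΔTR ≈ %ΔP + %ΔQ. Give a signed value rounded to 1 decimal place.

-5.0%

%ΔQ ≈ Ed × %ΔP = (-0.58) × (-12%) = +6.9600%
%ΔTR ≈ %ΔP + %ΔQ = (-12%) + (+6.9600%) = -5.0400%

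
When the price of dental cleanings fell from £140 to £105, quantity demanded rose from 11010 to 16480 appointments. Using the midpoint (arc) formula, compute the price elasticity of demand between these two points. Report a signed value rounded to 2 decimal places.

%ΔQ = (16480 − 11010) / [(11010 + 16480)/2] = 5470/13745 = 0.397962…
%ΔP = (105 − 140) / [(140 + 105)/2] = -35/122.5 = -0.285714…
Arc Ed = %ΔQ / %ΔP = (5470/13745) / (-35/122.5) = -1.3928…

-1.39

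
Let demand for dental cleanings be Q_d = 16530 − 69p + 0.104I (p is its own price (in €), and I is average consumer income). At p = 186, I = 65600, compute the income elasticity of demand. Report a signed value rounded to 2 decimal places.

At the given values, Q_d = 16530 − 69(186) + 0.104(65600) = 10518.4.
∂Q_d/∂I = 0.104.
E = (0.104) × (65600/10518.4) = 0.6486…

0.65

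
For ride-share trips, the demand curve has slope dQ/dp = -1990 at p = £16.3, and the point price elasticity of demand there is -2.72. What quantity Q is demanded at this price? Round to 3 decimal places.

Ed = (dQ/dp)·(p/Q) ⇒ Q = (dQ/dp)·p/Ed = (-1990)·16.3/(-2.72) = 11925.36764…

11925.368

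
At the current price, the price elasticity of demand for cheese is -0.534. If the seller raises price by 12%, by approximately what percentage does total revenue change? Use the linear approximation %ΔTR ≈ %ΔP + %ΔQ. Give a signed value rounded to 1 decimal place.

+5.6%

%ΔQ ≈ Ed × %ΔP = (-0.534) × (+12%) = -6.4080%
%ΔTR ≈ %ΔP + %ΔQ = (+12%) + (-6.4080%) = +5.5920%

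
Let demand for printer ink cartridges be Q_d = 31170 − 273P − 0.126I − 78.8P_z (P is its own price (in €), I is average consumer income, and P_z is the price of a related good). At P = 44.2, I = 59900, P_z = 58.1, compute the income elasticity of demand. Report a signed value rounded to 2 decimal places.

-1.08

At the given values, Q_d = 31170 − 273(44.2) − 0.126(59900) − 78.8(58.1) = 6977.72.
∂Q_d/∂I = -0.126.
E = (-0.126) × (59900/6977.72) = -1.0816…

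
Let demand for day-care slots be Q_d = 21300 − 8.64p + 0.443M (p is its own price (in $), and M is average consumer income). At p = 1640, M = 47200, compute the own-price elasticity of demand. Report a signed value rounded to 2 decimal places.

-0.51

At the given values, Q_d = 21300 − 8.64(1640) + 0.443(47200) = 28040.
∂Q_d/∂p = −8.64.
E = (-8.64) × (1640/28040) = -0.5053…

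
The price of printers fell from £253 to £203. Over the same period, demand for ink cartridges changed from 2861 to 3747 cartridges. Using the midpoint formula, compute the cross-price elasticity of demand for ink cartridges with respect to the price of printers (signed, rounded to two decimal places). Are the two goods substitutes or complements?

-1.22; complements

%ΔQ_{ink cartridges} = (3747 − 2861)/avg = 886/3304 = 0.268159…
%ΔP_{printers} = (203 − 253)/avg = -50/228 = -0.219298…
E_cross = (886/3304) / (-50/228) = -1.2228…
E_cross < 0 ⇒ the goods are complements.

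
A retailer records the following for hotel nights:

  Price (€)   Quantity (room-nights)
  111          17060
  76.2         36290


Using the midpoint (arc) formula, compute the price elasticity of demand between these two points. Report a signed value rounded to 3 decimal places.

-1.939

%ΔQ = (36290 − 17060) / [(17060 + 36290)/2] = 19230/26675 = 0.720899…
%ΔP = (76.2 − 111) / [(111 + 76.2)/2] = -34.8/93.6 = -0.371794…
Arc Ed = %ΔQ / %ΔP = (19230/26675) / (-34.8/93.6) = -1.93897…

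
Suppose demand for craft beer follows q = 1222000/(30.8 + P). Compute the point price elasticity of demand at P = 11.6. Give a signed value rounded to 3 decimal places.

-0.274

dq/dP = −1222000/(30.8 + P)² = -679.735. At P = 11.6, q = 28820.8.
Ed = (dq/dP)·(P/q) = (-679.735) × (11.6/28820.8) = -0.27358…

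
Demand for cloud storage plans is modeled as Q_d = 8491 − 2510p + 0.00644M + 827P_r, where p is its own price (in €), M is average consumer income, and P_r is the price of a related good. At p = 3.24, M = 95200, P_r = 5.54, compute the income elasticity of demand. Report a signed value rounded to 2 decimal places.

0.11

At the given values, Q_d = 8491 − 2510(3.24) + 0.00644(95200) + 827(5.54) = 5553.268.
∂Q_d/∂M = 0.00644.
E = (0.00644) × (95200/5553.268) = 0.1104…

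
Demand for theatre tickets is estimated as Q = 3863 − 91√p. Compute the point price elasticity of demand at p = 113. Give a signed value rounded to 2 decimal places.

-0.17

dQ/dp = −91/(2√p) = -4.28028. At p = 113, Q = 2895.66.
Ed = (dQ/dp)·(p/Q) = (-4.28028) × (113/2895.66) = -0.1670…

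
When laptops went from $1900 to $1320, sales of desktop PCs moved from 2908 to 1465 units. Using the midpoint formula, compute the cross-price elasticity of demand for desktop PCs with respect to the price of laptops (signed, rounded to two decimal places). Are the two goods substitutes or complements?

%ΔQ_{desktop PCs} = (1465 − 2908)/avg = -1443/2186.5 = -0.659958…
%ΔP_{laptops} = (1320 − 1900)/avg = -580/1610 = -0.360248…
E_cross = (-1443/2186.5) / (-580/1610) = 1.8319…
E_cross > 0 ⇒ the goods are substitutes.

1.83; substitutes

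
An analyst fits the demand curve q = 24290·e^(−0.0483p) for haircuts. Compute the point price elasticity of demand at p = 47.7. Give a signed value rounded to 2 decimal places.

-2.30

dq/dp = −0.0483·q = -117.165. At p = 47.7, q = 2425.78.
Ed = (dq/dp)·(p/q) = (-117.165) × (47.7/2425.78) = -2.3039…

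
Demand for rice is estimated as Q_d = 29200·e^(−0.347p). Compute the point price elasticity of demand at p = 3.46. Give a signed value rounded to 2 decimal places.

dQ_d/dp = −0.347·Q_d = -3049.93. At p = 3.46, Q_d = 8789.42.
Ed = (dQ_d/dp)·(p/Q_d) = (-3049.93) × (3.46/8789.42) = -1.2006…

-1.20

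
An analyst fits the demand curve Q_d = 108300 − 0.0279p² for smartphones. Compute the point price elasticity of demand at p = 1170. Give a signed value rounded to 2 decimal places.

dQ_d/dp = −2·0.0279·p = -65.286. At p = 1170, Q_d = 70107.69.
Ed = (dQ_d/dp)·(p/Q_d) = (-65.286) × (1170/70107.69) = -1.0895…

-1.09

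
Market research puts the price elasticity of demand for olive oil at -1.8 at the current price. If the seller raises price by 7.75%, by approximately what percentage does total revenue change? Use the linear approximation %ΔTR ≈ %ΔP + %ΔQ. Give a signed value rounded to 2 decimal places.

-6.20%

%ΔQ ≈ Ed × %ΔP = (-1.8) × (+7.75%) = -13.9500%
%ΔTR ≈ %ΔP + %ΔQ = (+7.75%) + (-13.9500%) = -6.2000%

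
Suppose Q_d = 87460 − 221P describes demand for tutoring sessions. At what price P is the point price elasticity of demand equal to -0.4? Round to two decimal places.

Ed = −221P/(87460 − 221P). Set this equal to -0.4:
221P = 0.4·(87460 − 221P) ⇒ 221P(1 + 0.4) = 0.4·87460
P = 0.4·87460 / (221·1.4) = 113.0704…

113.07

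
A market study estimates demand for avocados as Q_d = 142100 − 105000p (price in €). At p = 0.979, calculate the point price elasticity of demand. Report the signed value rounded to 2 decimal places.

-2.62

dQ_d/dp = −105000. At p = 0.979, Q_d = 142100 − 105000(0.979) = 39305.
Ed = (dQ_d/dp)·(p/Q_d) = −105000 × (0.979/39305) = -2.6153…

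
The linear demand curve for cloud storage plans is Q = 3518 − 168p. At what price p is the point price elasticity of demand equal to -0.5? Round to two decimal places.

6.98

Ed = −168p/(3518 − 168p). Set this equal to -0.5:
168p = 0.5·(3518 − 168p) ⇒ 168p(1 + 0.5) = 0.5·3518
p = 0.5·3518 / (168·1.5) = 6.9801…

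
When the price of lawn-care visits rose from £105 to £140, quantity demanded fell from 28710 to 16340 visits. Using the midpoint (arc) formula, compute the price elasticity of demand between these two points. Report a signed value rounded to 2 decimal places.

-1.92

%ΔQ = (16340 − 28710) / [(28710 + 16340)/2] = -12370/22525 = -0.549167…
%ΔP = (140 − 105) / [(105 + 140)/2] = 35/122.5 = 0.285714…
Arc Ed = %ΔQ / %ΔP = (-12370/22525) / (35/122.5) = -1.9220…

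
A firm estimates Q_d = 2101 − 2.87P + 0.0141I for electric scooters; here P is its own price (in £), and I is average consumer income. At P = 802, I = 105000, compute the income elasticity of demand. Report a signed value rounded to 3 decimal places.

1.157

At the given values, Q_d = 2101 − 2.87(802) + 0.0141(105000) = 1279.76.
∂Q_d/∂I = 0.0141.
E = (0.0141) × (105000/1279.76) = 1.15685…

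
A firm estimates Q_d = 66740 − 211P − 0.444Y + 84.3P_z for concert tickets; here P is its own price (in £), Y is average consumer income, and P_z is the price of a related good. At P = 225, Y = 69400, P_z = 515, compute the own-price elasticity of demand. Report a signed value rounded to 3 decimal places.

At the given values, Q_d = 66740 − 211(225) − 0.444(69400) + 84.3(515) = 31865.9.
∂Q_d/∂P = −211.
E = (-211) × (225/31865.9) = -1.48983…

-1.490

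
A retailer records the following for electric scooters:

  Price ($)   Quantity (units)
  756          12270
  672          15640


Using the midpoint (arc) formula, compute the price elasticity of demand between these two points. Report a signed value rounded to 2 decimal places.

%ΔQ = (15640 − 12270) / [(12270 + 15640)/2] = 3370/13955 = 0.241490…
%ΔP = (672 − 756) / [(756 + 672)/2] = -84/714 = -0.117647…
Arc Ed = %ΔQ / %ΔP = (3370/13955) / (-84/714) = -2.0526…

-2.05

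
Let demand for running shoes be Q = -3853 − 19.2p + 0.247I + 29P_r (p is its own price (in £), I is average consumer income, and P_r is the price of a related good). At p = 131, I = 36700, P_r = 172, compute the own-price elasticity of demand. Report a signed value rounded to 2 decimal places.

At the given values, Q = -3853 − 19.2(131) + 0.247(36700) + 29(172) = 7684.7.
∂Q/∂p = −19.2.
E = (-19.2) × (131/7684.7) = -0.3272…

-0.33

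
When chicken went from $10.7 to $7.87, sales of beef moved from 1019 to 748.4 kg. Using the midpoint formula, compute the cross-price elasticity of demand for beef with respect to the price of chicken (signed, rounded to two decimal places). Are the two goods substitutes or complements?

1.00; substitutes

%ΔQ_{beef} = (748.4 − 1019)/avg = -270.6/883.7 = -0.306212…
%ΔP_{chicken} = (7.87 − 10.7)/avg = -2.83/9.285 = -0.304792…
E_cross = (-270.6/883.7) / (-2.83/9.285) = 1.0046…
E_cross > 0 ⇒ the goods are substitutes.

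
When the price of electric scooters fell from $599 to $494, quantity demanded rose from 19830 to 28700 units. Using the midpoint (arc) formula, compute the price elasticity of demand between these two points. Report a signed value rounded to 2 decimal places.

-1.90

%ΔQ = (28700 − 19830) / [(19830 + 28700)/2] = 8870/24265 = 0.365547…
%ΔP = (494 − 599) / [(599 + 494)/2] = -105/546.5 = -0.192131…
Arc Ed = %ΔQ / %ΔP = (8870/24265) / (-105/546.5) = -1.9025…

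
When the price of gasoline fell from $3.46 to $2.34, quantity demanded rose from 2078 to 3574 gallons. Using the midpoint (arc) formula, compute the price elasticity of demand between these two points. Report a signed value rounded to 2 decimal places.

%ΔQ = (3574 − 2078) / [(2078 + 3574)/2] = 1496/2826 = 0.529370…
%ΔP = (2.34 − 3.46) / [(3.46 + 2.34)/2] = -1.12/2.9 = -0.386206…
Arc Ed = %ΔQ / %ΔP = (1496/2826) / (-1.12/2.9) = -1.3706…

-1.37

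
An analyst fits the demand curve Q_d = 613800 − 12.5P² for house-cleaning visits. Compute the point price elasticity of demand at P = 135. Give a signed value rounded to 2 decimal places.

-1.18

dQ_d/dP = −2·12.5·P = -3375. At P = 135, Q_d = 385987.5.
Ed = (dQ_d/dP)·(P/Q_d) = (-3375) × (135/385987.5) = -1.1804…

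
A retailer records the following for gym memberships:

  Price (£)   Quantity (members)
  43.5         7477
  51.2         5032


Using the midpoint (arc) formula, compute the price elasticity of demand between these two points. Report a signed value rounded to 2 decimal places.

%ΔQ = (5032 − 7477) / [(7477 + 5032)/2] = -2445/6254.5 = -0.390918…
%ΔP = (51.2 − 43.5) / [(43.5 + 51.2)/2] = 7.7/47.35 = 0.162618…
Arc Ed = %ΔQ / %ΔP = (-2445/6254.5) / (7.7/47.35) = -2.4038…

-2.40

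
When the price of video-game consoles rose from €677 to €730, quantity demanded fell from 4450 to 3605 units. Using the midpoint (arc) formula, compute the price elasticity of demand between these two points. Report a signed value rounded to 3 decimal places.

%ΔQ = (3605 − 4450) / [(4450 + 3605)/2] = -845/4027.5 = -0.209807…
%ΔP = (730 − 677) / [(677 + 730)/2] = 53/703.5 = 0.075337…
Arc Ed = %ΔQ / %ΔP = (-845/4027.5) / (53/703.5) = -2.78489…

-2.785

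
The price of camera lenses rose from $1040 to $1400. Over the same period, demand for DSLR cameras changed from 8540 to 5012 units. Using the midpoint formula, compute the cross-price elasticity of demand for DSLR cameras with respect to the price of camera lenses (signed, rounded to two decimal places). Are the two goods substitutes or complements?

-1.76; complements

%ΔQ_{DSLR cameras} = (5012 − 8540)/avg = -3528/6776 = -0.520661…
%ΔP_{camera lenses} = (1400 − 1040)/avg = 360/1220 = 0.295081…
E_cross = (-3528/6776) / (360/1220) = -1.7644…
E_cross < 0 ⇒ the goods are complements.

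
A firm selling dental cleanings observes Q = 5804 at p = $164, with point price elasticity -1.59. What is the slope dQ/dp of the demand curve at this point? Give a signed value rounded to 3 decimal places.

Ed = (dQ/dp)·(p/Q) ⇒ dQ/dp = Ed·Q/p = (-1.59)·5804/164 = -56.27048…

-56.270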